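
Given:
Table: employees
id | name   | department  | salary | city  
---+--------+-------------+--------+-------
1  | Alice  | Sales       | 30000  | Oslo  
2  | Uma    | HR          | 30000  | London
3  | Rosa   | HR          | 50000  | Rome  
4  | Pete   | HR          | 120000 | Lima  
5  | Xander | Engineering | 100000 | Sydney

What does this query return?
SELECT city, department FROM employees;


Projecting columns: city, department

5 rows:
Oslo, Sales
London, HR
Rome, HR
Lima, HR
Sydney, Engineering


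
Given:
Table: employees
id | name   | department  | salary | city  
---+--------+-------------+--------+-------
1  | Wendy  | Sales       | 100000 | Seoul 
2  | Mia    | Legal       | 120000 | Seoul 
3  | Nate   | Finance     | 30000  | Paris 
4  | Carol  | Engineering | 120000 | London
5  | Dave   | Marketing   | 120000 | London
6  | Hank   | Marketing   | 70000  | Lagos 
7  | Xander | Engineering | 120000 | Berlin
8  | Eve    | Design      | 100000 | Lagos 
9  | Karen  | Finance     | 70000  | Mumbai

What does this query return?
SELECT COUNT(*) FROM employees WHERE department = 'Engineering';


Counting rows where department = 'Engineering'
  Carol -> MATCH
  Xander -> MATCH


2


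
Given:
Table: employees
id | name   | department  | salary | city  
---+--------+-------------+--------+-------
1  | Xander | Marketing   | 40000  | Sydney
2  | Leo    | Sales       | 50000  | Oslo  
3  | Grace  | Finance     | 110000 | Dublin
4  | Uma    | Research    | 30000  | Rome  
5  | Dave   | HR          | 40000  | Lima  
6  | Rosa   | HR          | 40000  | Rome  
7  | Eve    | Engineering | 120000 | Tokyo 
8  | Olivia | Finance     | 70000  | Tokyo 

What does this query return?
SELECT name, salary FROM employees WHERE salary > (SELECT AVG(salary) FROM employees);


Subquery: AVG(salary) = 62500.0
Filtering: salary > 62500.0
  Grace (110000) -> MATCH
  Eve (120000) -> MATCH
  Olivia (70000) -> MATCH


3 rows:
Grace, 110000
Eve, 120000
Olivia, 70000


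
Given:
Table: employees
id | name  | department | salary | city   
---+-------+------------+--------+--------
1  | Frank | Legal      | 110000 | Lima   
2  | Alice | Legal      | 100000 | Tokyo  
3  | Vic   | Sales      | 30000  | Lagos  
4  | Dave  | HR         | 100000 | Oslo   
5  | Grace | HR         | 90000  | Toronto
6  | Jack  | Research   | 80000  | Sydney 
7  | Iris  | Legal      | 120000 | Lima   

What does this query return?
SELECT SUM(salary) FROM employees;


SUM(salary) = 110000 + 100000 + 30000 + 100000 + 90000 + 80000 + 120000 = 630000

630000


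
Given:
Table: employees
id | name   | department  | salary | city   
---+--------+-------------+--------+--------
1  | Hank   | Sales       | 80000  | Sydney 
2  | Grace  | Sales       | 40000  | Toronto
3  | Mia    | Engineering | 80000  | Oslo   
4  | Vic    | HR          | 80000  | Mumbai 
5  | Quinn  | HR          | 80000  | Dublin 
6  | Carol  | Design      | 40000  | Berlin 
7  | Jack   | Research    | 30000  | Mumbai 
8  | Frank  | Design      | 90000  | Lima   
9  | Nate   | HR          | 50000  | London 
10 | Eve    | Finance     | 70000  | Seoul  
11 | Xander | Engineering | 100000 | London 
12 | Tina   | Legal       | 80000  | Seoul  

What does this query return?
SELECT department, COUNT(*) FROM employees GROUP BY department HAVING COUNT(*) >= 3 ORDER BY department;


Groups with count >= 3:
  HR: 3 -> PASS
  Design: 2 -> filtered out
  Engineering: 2 -> filtered out
  Finance: 1 -> filtered out
  Legal: 1 -> filtered out
  Research: 1 -> filtered out
  Sales: 2 -> filtered out


1 groups:
HR, 3


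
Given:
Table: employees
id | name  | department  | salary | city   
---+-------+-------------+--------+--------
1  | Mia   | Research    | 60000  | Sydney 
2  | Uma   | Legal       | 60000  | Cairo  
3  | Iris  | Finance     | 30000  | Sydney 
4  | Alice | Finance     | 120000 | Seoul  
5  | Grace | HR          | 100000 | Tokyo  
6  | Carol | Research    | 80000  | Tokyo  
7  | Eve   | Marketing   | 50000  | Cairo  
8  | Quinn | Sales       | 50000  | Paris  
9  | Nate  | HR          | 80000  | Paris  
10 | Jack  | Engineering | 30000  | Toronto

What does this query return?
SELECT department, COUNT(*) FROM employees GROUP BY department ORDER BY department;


Assigning each row to its department group:
  Mia -> Research
  Uma -> Legal
  Iris -> Finance
  Alice -> Finance
  Grace -> HR
  Carol -> Research
  Eve -> Marketing
  Quinn -> Sales
  Nate -> HR
  Jack -> Engineering


7 groups:
Engineering, 1
Finance, 2
HR, 2
Legal, 1
Marketing, 1
Research, 2
Sales, 1


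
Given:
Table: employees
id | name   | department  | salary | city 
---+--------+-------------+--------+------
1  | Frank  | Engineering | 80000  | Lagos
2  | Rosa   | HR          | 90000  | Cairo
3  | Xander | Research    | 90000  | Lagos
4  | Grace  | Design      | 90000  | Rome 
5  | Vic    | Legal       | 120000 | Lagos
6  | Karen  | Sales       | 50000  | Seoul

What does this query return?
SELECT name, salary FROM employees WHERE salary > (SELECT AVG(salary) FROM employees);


Subquery: AVG(salary) = 86666.67
Filtering: salary > 86666.67
  Rosa (90000) -> MATCH
  Xander (90000) -> MATCH
  Grace (90000) -> MATCH
  Vic (120000) -> MATCH


4 rows:
Rosa, 90000
Xander, 90000
Grace, 90000
Vic, 120000


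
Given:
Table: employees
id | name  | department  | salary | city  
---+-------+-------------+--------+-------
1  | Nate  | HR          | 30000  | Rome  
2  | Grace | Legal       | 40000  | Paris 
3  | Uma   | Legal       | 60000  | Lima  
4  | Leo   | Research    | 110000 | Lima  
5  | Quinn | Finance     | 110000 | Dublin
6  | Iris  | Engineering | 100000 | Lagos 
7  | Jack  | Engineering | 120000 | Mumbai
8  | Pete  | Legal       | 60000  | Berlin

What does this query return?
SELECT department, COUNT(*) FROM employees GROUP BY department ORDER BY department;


Assigning each row to its department group:
  Nate -> HR
  Grace -> Legal
  Uma -> Legal
  Leo -> Research
  Quinn -> Finance
  Iris -> Engineering
  Jack -> Engineering
  Pete -> Legal


5 groups:
Engineering, 2
Finance, 1
HR, 1
Legal, 3
Research, 1


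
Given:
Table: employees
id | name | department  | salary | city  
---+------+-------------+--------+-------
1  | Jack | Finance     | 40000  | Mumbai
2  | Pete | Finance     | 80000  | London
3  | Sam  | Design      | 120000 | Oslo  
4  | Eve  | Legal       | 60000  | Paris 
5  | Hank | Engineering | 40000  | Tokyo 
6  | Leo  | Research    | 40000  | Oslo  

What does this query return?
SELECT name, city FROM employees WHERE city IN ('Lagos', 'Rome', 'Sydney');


Filtering: city IN ('Lagos', 'Rome', 'Sydney')
Matching: 0 rows

Empty result set (0 rows)


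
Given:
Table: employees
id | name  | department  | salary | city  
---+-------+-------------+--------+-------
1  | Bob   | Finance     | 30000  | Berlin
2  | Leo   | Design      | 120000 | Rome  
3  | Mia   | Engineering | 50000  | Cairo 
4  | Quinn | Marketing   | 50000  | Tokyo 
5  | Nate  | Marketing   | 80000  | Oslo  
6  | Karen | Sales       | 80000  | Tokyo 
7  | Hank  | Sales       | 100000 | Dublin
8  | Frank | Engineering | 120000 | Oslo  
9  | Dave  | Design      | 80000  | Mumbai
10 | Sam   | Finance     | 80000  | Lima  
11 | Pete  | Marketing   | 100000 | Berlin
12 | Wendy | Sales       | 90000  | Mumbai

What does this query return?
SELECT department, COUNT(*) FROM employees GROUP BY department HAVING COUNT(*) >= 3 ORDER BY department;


Groups with count >= 3:
  Marketing: 3 -> PASS
  Sales: 3 -> PASS
  Design: 2 -> filtered out
  Engineering: 2 -> filtered out
  Finance: 2 -> filtered out


2 groups:
Marketing, 3
Sales, 3


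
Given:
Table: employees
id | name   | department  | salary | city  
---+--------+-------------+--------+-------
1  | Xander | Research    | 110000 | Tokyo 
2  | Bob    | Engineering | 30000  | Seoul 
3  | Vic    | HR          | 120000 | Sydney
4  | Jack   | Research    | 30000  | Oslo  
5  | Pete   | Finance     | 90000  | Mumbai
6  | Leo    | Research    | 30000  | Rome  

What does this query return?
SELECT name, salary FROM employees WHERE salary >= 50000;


Filtering: salary >= 50000
Matching: 3 rows

3 rows:
Xander, 110000
Vic, 120000
Pete, 90000


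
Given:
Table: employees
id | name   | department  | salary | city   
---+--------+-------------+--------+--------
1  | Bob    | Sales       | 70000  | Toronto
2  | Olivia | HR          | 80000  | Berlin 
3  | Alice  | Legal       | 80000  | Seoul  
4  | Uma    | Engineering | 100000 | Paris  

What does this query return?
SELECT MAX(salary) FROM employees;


Salaries: 70000, 80000, 80000, 100000
MAX = 100000

100000


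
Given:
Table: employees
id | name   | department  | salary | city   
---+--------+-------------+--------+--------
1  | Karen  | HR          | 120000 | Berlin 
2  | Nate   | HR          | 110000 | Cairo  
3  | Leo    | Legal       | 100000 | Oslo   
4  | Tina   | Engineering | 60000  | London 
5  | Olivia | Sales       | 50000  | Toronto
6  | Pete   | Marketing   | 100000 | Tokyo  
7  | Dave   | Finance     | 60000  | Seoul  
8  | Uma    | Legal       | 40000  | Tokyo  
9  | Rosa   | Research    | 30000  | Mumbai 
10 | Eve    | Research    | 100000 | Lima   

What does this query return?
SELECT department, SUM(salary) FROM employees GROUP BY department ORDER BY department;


Summing salary within each department:
  Engineering: 60000 = 60000
  Finance: 60000 = 60000
  HR: 120000 + 110000 = 230000
  Legal: 100000 + 40000 = 140000
  Marketing: 100000 = 100000
  Research: 30000 + 100000 = 130000
  Sales: 50000 = 50000


7 groups:
Engineering, 60000
Finance, 60000
HR, 230000
Legal, 140000
Marketing, 100000
Research, 130000
Sales, 50000


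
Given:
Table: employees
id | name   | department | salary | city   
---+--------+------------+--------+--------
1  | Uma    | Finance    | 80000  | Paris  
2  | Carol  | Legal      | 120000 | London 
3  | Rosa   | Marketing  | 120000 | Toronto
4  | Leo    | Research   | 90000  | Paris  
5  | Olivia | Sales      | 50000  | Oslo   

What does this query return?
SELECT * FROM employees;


SELECT * returns all 5 rows with all columns

5 rows:
1, Uma, Finance, 80000, Paris
2, Carol, Legal, 120000, London
3, Rosa, Marketing, 120000, Toronto
4, Leo, Research, 90000, Paris
5, Olivia, Sales, 50000, Oslo


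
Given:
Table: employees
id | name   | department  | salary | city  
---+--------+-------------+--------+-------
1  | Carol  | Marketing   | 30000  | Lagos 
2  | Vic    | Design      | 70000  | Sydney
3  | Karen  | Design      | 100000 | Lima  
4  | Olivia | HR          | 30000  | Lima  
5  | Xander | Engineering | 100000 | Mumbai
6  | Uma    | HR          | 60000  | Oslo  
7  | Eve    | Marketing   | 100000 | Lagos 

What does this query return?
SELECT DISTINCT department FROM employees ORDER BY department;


All 'department' values (row order): Marketing, Design, Design, HR, Engineering, HR, Marketing
Removing duplicates leaves 4 unique value(s).

4 values:
Design
Engineering
HR
Marketing


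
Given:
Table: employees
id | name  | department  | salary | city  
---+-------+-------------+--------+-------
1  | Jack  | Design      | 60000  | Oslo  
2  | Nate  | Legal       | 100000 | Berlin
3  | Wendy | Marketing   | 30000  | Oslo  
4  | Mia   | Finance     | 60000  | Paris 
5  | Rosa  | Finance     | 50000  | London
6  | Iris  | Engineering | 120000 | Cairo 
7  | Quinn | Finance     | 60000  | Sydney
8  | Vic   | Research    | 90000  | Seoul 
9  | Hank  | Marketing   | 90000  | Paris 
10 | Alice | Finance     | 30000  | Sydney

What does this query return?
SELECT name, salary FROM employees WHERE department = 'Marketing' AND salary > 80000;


Filtering: department = 'Marketing' AND salary > 80000
Matching: 1 rows

1 rows:
Hank, 90000


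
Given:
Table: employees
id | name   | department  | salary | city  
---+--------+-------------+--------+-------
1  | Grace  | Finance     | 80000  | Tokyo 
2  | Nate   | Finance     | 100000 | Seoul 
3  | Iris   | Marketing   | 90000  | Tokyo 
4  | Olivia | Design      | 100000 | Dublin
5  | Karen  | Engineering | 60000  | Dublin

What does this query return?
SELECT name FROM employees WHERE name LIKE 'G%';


LIKE 'G%' matches names starting with 'G'
Matching: 1

1 rows:
Grace


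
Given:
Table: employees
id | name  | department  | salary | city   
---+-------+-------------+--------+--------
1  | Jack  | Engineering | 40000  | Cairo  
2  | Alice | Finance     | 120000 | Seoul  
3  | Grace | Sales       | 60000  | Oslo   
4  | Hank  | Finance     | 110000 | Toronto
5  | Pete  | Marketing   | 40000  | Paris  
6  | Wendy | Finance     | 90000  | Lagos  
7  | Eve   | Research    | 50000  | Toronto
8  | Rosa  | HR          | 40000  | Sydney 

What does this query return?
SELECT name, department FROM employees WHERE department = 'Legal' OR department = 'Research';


Filtering: department = 'Legal' OR 'Research'
Matching: 1 rows

1 rows:
Eve, Research


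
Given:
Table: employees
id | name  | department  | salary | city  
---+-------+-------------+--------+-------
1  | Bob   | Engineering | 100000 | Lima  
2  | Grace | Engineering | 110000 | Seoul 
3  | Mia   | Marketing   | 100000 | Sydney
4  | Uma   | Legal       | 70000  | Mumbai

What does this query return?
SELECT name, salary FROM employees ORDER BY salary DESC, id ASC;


Sorting by salary DESC, then id ASC for ties

4 rows:
Grace, 110000
Bob, 100000
Mia, 100000
Uma, 70000


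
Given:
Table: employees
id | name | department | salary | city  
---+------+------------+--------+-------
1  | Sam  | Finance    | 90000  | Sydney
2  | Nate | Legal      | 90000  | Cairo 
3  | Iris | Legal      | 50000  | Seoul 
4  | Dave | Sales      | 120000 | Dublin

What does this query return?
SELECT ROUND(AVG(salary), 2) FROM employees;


SUM(salary) = 350000
COUNT = 4
ROUND(AVG, 2) = ROUND(350000 / 4, 2) = 87500.0

87500.0


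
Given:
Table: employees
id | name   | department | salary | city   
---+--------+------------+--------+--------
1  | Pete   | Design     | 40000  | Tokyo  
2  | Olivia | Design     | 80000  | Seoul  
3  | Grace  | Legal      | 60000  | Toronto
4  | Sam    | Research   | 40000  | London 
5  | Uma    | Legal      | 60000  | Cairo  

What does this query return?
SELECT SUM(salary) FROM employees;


SUM(salary) = 40000 + 80000 + 60000 + 40000 + 60000 = 280000

280000


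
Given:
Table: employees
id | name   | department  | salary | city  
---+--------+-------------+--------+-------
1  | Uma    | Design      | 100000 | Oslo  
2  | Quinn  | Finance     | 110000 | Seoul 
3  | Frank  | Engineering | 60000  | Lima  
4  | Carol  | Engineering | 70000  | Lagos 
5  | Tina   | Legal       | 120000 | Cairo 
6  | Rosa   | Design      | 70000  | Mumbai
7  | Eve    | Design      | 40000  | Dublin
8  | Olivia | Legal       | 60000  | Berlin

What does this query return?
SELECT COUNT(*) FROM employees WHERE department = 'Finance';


Counting rows where department = 'Finance'
  Quinn -> MATCH


1


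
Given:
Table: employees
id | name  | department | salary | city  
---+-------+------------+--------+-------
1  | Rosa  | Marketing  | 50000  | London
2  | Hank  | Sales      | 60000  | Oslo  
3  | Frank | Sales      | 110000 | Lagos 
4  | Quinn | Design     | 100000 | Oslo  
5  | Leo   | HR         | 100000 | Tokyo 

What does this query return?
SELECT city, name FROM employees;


Projecting columns: city, name

5 rows:
London, Rosa
Oslo, Hank
Lagos, Frank
Oslo, Quinn
Tokyo, Leo


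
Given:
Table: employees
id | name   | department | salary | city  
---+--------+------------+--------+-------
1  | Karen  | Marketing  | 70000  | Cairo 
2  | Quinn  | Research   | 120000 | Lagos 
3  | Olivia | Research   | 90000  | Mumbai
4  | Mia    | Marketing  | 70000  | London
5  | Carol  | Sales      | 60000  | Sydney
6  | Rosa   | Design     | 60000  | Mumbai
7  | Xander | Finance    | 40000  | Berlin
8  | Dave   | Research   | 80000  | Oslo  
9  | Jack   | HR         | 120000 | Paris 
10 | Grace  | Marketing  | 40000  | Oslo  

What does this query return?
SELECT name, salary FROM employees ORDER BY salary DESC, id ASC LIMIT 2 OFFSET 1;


Sort by salary DESC (id ASC tiebreak), then skip 1 and take 2
Rows 2 through 3

2 rows:
Jack, 120000
Olivia, 90000


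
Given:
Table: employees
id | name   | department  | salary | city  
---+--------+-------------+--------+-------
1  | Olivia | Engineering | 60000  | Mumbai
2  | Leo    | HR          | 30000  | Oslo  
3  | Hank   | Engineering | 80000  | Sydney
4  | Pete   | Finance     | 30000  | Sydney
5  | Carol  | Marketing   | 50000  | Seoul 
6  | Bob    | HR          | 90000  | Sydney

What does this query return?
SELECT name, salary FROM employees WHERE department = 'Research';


Filtering: department = 'Research'
Matching rows: 0

Empty result set (0 rows)


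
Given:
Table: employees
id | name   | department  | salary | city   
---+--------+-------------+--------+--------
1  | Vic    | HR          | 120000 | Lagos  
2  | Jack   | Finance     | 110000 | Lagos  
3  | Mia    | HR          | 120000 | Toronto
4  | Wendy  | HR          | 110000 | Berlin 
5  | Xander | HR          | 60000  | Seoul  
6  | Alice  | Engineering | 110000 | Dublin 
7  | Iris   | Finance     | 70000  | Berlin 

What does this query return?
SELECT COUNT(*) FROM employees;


COUNT(*) counts all rows

7


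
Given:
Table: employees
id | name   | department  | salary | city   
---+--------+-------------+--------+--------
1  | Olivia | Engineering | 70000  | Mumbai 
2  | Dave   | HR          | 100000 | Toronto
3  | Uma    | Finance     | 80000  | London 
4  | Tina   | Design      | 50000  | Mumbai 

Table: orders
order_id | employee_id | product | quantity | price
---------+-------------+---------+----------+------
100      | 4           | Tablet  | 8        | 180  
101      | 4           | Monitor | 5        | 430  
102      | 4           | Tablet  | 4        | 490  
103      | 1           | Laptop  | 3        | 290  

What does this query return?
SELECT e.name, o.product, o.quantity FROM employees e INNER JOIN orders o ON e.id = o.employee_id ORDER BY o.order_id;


Joining employees.id = orders.employee_id:
  employee Tina (id=4) -> order Tablet
  employee Tina (id=4) -> order Monitor
  employee Tina (id=4) -> order Tablet
  employee Olivia (id=1) -> order Laptop


4 rows:
Tina, Tablet, 8
Tina, Monitor, 5
Tina, Tablet, 4
Olivia, Laptop, 3


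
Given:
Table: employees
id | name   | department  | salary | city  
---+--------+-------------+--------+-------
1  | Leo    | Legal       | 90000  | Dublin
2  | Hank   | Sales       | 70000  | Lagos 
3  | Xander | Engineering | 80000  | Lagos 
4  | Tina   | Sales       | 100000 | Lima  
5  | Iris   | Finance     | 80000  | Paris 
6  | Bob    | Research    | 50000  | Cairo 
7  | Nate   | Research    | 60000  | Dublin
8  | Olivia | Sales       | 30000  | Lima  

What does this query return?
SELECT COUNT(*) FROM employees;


COUNT(*) counts all rows

8


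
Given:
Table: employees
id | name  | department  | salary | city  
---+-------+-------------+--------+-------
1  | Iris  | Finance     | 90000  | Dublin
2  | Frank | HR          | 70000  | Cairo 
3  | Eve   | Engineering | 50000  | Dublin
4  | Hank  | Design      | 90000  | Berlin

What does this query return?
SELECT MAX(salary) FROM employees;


Salaries: 90000, 70000, 50000, 90000
MAX = 90000

90000


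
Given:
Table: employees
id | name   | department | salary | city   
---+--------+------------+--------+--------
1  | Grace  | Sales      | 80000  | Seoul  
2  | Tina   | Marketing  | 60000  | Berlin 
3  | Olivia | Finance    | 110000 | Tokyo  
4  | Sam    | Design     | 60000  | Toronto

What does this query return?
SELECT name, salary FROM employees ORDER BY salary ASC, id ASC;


Sorting by salary ASC, then id ASC for ties

4 rows:
Tina, 60000
Sam, 60000
Grace, 80000
Olivia, 110000


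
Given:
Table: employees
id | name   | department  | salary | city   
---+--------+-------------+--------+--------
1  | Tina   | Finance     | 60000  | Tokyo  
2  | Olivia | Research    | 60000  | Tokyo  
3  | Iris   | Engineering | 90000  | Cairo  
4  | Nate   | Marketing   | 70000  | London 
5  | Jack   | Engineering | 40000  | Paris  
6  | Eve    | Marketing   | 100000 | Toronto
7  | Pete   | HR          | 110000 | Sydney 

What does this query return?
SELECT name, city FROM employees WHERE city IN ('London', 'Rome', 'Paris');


Filtering: city IN ('London', 'Rome', 'Paris')
Matching: 2 rows

2 rows:
Nate, London
Jack, Paris


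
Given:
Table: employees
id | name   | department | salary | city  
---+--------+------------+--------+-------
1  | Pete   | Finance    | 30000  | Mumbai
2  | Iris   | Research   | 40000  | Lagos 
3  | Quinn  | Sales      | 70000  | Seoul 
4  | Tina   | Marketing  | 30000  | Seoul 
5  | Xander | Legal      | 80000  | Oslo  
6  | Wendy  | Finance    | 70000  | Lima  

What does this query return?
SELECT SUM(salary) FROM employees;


SUM(salary) = 30000 + 40000 + 70000 + 30000 + 80000 + 70000 = 320000

320000


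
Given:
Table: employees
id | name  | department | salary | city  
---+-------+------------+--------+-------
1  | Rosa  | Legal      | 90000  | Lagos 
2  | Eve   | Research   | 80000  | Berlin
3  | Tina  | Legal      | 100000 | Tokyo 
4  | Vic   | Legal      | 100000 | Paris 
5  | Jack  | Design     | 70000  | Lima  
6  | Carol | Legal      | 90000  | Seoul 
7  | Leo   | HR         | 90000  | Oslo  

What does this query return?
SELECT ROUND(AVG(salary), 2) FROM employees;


SUM(salary) = 620000
COUNT = 7
ROUND(AVG, 2) = ROUND(620000 / 7, 2) = 88571.43

88571.43


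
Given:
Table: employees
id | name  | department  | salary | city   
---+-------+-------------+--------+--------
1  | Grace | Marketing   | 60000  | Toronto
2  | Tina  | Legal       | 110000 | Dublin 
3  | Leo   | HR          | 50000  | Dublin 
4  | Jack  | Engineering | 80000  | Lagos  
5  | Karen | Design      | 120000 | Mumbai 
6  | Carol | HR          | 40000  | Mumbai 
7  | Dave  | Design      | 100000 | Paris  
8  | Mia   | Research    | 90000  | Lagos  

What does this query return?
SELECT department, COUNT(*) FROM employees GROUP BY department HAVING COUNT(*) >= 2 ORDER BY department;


Groups with count >= 2:
  Design: 2 -> PASS
  HR: 2 -> PASS
  Engineering: 1 -> filtered out
  Legal: 1 -> filtered out
  Marketing: 1 -> filtered out
  Research: 1 -> filtered out


2 groups:
Design, 2
HR, 2


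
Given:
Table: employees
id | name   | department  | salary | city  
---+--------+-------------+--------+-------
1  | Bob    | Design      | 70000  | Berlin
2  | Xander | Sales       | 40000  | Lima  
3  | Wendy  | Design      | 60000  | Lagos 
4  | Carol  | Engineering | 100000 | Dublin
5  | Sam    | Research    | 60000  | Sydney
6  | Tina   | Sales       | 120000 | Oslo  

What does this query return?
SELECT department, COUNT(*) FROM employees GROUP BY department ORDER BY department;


Assigning each row to its department group:
  Bob -> Design
  Xander -> Sales
  Wendy -> Design
  Carol -> Engineering
  Sam -> Research
  Tina -> Sales


4 groups:
Design, 2
Engineering, 1
Research, 1
Sales, 2


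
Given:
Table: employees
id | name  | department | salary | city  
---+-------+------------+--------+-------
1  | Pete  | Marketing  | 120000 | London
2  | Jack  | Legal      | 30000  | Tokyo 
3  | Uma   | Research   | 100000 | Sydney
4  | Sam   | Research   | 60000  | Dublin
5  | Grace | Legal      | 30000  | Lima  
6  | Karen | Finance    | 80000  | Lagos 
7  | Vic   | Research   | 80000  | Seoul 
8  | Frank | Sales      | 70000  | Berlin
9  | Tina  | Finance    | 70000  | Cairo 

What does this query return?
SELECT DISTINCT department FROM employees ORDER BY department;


All 'department' values (row order): Marketing, Legal, Research, Research, Legal, Finance, Research, Sales, Finance
Removing duplicates leaves 5 unique value(s).

5 values:
Finance
Legal
Marketing
Research
Sales


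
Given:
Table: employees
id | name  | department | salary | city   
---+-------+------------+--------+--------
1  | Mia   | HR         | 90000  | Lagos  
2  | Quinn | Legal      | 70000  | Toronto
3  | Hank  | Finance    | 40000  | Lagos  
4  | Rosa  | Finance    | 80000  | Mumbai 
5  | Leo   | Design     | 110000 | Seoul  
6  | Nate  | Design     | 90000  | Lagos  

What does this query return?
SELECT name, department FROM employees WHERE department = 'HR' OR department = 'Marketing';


Filtering: department = 'HR' OR 'Marketing'
Matching: 1 rows

1 rows:
Mia, HR


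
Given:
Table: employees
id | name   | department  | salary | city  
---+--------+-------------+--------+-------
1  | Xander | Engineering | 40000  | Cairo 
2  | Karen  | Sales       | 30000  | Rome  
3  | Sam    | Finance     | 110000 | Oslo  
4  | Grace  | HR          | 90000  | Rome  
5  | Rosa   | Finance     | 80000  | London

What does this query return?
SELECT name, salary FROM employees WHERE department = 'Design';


Filtering: department = 'Design'
Matching rows: 0

Empty result set (0 rows)


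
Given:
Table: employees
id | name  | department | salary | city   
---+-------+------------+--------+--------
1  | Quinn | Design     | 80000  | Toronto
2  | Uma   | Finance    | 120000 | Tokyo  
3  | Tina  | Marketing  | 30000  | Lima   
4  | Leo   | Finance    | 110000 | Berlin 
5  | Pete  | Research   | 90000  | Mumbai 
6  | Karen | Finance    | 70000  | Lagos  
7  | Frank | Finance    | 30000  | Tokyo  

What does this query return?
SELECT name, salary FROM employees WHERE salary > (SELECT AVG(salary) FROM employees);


Subquery: AVG(salary) = 75714.29
Filtering: salary > 75714.29
  Quinn (80000) -> MATCH
  Uma (120000) -> MATCH
  Leo (110000) -> MATCH
  Pete (90000) -> MATCH


4 rows:
Quinn, 80000
Uma, 120000
Leo, 110000
Pete, 90000


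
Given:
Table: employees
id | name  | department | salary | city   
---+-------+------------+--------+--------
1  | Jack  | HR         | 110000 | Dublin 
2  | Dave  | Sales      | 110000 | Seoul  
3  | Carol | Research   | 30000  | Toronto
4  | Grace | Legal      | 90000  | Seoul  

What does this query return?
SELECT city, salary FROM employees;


Projecting columns: city, salary

4 rows:
Dublin, 110000
Seoul, 110000
Toronto, 30000
Seoul, 90000


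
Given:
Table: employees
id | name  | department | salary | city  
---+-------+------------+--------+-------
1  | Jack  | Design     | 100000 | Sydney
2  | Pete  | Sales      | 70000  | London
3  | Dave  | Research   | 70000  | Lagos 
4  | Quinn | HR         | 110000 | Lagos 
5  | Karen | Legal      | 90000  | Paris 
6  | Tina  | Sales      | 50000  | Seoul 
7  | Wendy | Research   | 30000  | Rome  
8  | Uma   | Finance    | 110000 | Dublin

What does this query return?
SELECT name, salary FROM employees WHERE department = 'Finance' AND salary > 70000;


Filtering: department = 'Finance' AND salary > 70000
Matching: 1 rows

1 rows:
Uma, 110000


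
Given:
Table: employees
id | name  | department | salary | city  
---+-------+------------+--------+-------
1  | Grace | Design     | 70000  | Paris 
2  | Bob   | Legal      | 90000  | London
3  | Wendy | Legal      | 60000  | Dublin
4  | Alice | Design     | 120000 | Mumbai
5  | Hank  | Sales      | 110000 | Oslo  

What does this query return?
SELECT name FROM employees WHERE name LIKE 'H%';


LIKE 'H%' matches names starting with 'H'
Matching: 1

1 rows:
Hank


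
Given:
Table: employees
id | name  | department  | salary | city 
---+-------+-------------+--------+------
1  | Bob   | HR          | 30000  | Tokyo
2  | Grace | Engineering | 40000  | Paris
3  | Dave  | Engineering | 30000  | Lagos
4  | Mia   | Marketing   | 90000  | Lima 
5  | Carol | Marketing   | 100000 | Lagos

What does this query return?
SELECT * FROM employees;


SELECT * returns all 5 rows with all columns

5 rows:
1, Bob, HR, 30000, Tokyo
2, Grace, Engineering, 40000, Paris
3, Dave, Engineering, 30000, Lagos
4, Mia, Marketing, 90000, Lima
5, Carol, Marketing, 100000, Lagos


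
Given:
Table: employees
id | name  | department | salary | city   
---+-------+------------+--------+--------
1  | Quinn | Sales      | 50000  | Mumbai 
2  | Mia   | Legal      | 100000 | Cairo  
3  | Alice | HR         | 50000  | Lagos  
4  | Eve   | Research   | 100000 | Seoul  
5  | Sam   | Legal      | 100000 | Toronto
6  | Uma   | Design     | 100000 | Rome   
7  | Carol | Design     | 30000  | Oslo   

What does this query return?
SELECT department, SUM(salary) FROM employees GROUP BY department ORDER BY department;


Summing salary within each department:
  Design: 100000 + 30000 = 130000
  HR: 50000 = 50000
  Legal: 100000 + 100000 = 200000
  Research: 100000 = 100000
  Sales: 50000 = 50000


5 groups:
Design, 130000
HR, 50000
Legal, 200000
Research, 100000
Sales, 50000


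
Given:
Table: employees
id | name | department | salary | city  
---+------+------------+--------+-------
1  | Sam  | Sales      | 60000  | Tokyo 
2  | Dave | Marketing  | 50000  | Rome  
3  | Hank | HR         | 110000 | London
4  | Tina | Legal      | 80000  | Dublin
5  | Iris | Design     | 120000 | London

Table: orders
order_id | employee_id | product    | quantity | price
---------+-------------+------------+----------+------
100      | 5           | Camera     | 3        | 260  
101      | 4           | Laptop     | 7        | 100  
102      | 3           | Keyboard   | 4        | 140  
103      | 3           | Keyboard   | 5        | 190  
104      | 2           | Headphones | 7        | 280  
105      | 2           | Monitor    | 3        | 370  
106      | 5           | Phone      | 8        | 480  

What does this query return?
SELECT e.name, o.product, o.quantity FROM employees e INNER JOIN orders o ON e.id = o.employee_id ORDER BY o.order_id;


Joining employees.id = orders.employee_id:
  employee Iris (id=5) -> order Camera
  employee Tina (id=4) -> order Laptop
  employee Hank (id=3) -> order Keyboard
  employee Hank (id=3) -> order Keyboard
  employee Dave (id=2) -> order Headphones
  employee Dave (id=2) -> order Monitor
  employee Iris (id=5) -> order Phone


7 rows:
Iris, Camera, 3
Tina, Laptop, 7
Hank, Keyboard, 4
Hank, Keyboard, 5
Dave, Headphones, 7
Dave, Monitor, 3
Iris, Phone, 8


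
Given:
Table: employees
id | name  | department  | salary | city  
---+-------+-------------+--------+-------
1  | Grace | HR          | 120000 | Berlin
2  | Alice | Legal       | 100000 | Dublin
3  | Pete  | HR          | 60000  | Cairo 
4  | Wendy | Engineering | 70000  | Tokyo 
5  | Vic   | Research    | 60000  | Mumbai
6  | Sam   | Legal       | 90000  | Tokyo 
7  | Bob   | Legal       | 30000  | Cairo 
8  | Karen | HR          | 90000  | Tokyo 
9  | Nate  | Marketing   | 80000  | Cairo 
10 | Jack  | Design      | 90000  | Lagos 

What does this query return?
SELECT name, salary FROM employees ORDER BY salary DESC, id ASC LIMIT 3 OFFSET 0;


Sort by salary DESC (id ASC tiebreak), then skip 0 and take 3
Rows 1 through 3

3 rows:
Grace, 120000
Alice, 100000
Sam, 90000


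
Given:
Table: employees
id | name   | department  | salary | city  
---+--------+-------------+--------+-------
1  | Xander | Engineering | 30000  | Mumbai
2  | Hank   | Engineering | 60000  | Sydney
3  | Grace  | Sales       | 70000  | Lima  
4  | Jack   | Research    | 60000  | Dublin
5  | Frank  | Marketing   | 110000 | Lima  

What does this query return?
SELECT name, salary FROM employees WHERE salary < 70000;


Filtering: salary < 70000
Matching: 3 rows

3 rows:
Xander, 30000
Hank, 60000
Jack, 60000


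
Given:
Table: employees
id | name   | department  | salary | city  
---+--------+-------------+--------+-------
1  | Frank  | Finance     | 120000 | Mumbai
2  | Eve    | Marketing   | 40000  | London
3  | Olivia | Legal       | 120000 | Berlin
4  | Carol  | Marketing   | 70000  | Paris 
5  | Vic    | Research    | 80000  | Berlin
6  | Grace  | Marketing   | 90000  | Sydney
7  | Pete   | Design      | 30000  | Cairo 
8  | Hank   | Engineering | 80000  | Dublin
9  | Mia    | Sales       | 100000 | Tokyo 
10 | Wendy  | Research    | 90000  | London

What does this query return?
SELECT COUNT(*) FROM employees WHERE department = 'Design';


Counting rows where department = 'Design'
  Pete -> MATCH


1


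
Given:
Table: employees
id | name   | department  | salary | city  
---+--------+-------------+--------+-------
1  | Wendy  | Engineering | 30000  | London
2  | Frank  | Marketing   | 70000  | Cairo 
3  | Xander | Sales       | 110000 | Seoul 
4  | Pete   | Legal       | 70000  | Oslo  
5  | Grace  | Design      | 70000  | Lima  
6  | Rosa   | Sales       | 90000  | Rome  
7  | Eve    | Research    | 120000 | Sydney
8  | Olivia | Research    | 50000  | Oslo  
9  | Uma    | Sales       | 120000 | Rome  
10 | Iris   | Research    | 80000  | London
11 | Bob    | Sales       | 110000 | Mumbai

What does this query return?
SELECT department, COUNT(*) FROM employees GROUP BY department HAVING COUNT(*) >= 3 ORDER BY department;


Groups with count >= 3:
  Research: 3 -> PASS
  Sales: 4 -> PASS
  Design: 1 -> filtered out
  Engineering: 1 -> filtered out
  Legal: 1 -> filtered out
  Marketing: 1 -> filtered out


2 groups:
Research, 3
Sales, 4


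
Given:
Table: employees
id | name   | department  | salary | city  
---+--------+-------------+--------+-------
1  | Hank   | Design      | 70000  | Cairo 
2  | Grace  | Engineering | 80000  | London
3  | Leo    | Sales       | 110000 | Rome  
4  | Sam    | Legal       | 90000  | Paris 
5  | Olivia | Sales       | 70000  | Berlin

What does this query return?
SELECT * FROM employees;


SELECT * returns all 5 rows with all columns

5 rows:
1, Hank, Design, 70000, Cairo
2, Grace, Engineering, 80000, London
3, Leo, Sales, 110000, Rome
4, Sam, Legal, 90000, Paris
5, Olivia, Sales, 70000, Berlin


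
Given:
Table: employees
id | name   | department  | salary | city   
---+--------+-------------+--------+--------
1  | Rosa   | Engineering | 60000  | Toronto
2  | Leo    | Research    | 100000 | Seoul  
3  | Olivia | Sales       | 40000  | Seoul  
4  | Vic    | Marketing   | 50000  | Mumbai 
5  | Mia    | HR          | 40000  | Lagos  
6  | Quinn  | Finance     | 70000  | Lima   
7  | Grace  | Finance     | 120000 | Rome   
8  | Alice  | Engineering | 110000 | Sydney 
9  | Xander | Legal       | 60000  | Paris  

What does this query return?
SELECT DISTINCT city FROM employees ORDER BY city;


All 'city' values (row order): Toronto, Seoul, Seoul, Mumbai, Lagos, Lima, Rome, Sydney, Paris
Removing duplicates leaves 8 unique value(s).

8 values:
Lagos
Lima
Mumbai
Paris
Rome
Seoul
Sydney
Toronto


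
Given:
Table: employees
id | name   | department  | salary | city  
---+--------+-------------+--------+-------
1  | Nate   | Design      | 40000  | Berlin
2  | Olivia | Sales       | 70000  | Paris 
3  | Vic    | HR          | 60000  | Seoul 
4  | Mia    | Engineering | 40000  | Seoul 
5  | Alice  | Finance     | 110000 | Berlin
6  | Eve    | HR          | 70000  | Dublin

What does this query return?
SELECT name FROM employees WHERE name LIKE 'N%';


LIKE 'N%' matches names starting with 'N'
Matching: 1

1 rows:
Nate


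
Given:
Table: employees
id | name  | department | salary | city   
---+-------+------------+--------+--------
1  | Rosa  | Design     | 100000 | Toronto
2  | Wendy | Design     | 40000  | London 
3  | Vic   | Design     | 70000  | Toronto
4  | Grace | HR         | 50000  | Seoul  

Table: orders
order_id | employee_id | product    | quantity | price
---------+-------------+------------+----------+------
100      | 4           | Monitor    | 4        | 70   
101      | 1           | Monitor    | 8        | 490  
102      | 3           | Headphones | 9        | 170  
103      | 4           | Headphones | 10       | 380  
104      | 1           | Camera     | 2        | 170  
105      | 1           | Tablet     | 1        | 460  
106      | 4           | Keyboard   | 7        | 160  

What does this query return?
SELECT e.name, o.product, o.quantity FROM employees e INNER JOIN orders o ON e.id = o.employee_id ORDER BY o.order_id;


Joining employees.id = orders.employee_id:
  employee Grace (id=4) -> order Monitor
  employee Rosa (id=1) -> order Monitor
  employee Vic (id=3) -> order Headphones
  employee Grace (id=4) -> order Headphones
  employee Rosa (id=1) -> order Camera
  employee Rosa (id=1) -> order Tablet
  employee Grace (id=4) -> order Keyboard


7 rows:
Grace, Monitor, 4
Rosa, Monitor, 8
Vic, Headphones, 9
Grace, Headphones, 10
Rosa, Camera, 2
Rosa, Tablet, 1
Grace, Keyboard, 7


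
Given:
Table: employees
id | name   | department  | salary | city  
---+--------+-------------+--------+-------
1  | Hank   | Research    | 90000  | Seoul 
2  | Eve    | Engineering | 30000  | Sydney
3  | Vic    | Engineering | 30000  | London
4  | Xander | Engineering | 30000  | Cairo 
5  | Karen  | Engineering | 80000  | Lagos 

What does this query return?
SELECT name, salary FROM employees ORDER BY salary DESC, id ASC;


Sorting by salary DESC, then id ASC for ties

5 rows:
Hank, 90000
Karen, 80000
Eve, 30000
Vic, 30000
Xander, 30000


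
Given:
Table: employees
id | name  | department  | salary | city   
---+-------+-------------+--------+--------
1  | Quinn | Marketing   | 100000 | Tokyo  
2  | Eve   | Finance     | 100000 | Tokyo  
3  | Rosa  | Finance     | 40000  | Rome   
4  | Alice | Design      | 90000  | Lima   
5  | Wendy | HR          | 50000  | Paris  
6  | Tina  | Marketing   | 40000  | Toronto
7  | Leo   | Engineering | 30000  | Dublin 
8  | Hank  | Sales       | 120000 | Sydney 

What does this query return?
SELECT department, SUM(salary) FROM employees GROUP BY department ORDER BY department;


Summing salary within each department:
  Design: 90000 = 90000
  Engineering: 30000 = 30000
  Finance: 100000 + 40000 = 140000
  HR: 50000 = 50000
  Marketing: 100000 + 40000 = 140000
  Sales: 120000 = 120000


6 groups:
Design, 90000
Engineering, 30000
Finance, 140000
HR, 50000
Marketing, 140000
Sales, 120000


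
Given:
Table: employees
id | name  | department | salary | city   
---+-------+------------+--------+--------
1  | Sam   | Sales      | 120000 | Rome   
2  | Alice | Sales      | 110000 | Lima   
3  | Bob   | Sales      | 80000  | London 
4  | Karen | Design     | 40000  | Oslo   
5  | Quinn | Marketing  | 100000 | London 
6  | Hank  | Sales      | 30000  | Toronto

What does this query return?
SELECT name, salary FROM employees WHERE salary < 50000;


Filtering: salary < 50000
Matching: 2 rows

2 rows:
Karen, 40000
Hank, 30000


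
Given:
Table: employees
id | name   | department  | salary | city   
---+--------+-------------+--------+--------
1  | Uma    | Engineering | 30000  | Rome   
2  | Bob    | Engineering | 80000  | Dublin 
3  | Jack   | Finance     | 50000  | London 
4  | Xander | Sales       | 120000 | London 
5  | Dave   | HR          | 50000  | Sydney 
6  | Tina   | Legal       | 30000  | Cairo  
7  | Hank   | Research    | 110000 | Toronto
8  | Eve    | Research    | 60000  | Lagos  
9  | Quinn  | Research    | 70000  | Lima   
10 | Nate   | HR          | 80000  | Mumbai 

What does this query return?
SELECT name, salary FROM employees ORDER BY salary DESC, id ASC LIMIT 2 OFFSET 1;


Sort by salary DESC (id ASC tiebreak), then skip 1 and take 2
Rows 2 through 3

2 rows:
Hank, 110000
Bob, 80000


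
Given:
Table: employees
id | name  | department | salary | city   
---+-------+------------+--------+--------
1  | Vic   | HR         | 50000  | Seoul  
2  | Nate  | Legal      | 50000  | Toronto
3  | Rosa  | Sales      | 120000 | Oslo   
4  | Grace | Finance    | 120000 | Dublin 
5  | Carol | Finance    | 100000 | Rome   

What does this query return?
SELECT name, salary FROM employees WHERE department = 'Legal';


Filtering: department = 'Legal'
Matching rows: 1

1 rows:
Nate, 50000


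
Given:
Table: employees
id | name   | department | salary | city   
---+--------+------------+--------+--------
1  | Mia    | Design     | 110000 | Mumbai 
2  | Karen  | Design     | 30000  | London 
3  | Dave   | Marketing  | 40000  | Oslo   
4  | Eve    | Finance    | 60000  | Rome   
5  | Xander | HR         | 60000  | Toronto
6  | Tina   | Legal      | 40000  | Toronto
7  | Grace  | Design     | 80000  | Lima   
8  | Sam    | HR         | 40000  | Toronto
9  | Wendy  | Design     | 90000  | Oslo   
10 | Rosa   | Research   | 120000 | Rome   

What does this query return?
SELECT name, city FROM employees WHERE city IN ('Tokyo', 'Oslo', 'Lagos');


Filtering: city IN ('Tokyo', 'Oslo', 'Lagos')
Matching: 2 rows

2 rows:
Dave, Oslo
Wendy, Oslo
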